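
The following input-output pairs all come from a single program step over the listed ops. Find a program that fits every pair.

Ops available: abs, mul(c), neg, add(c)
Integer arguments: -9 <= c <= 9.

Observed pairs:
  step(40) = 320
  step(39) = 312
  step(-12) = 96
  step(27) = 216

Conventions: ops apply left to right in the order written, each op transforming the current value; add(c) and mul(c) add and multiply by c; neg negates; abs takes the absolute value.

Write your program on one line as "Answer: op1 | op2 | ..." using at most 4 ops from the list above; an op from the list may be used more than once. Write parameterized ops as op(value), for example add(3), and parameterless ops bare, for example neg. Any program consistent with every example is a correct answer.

mul(-8) | neg | abs

Check, running the answer program on each example:
  40 -> -320 -> 320 -> 320
  39 -> -312 -> 312 -> 312
  -12 -> 96 -> -96 -> 96
  27 -> -216 -> 216 -> 216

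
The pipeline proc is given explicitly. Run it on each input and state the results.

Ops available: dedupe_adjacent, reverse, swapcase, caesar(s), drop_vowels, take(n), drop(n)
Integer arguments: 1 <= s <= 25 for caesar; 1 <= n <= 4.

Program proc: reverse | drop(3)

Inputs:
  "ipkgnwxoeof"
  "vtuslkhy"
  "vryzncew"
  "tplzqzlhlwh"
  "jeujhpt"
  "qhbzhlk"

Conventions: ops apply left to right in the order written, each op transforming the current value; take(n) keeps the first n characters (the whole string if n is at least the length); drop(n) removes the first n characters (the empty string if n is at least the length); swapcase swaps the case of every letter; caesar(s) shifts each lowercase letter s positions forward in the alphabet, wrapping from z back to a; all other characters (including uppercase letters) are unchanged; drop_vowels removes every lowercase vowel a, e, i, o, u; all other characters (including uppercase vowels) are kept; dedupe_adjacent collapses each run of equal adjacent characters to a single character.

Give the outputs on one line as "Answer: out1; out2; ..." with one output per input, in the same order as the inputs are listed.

"oxwngkpi"; "lsutv"; "nzyrv"; "hlzqzlpt"; "juej"; "zbhq"

Execution, op by op:
  "ipkgnwxoeof" -> "foeoxwngkpi" -> "oxwngkpi"
  "vtuslkhy" -> "yhklsutv" -> "lsutv"
  "vryzncew" -> "wecnzyrv" -> "nzyrv"
  "tplzqzlhlwh" -> "hwlhlzqzlpt" -> "hlzqzlpt"
  "jeujhpt" -> "tphjuej" -> "juej"
  "qhbzhlk" -> "klhzbhq" -> "zbhq"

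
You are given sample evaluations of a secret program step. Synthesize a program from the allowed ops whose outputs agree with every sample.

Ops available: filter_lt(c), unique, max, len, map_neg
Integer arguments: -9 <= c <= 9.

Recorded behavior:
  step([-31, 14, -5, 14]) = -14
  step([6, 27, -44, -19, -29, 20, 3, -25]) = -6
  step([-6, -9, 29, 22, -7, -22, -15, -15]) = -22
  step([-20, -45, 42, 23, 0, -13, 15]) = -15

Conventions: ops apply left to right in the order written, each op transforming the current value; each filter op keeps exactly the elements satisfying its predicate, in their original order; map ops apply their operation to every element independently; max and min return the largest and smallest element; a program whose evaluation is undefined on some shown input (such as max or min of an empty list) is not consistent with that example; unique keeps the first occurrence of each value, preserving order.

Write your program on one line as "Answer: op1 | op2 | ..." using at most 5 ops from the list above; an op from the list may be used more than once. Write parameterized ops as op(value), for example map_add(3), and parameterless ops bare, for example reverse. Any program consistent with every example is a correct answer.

map_neg | unique | filter_lt(-3) | max

Check, running the answer program on each example:
  [-31, 14, -5, 14] -> [31, -14, 5, -14] -> [31, -14, 5] -> [-14] -> -14
  [6, 27, -44, -19, -29, 20, 3, -25] -> [-6, -27, 44, 19, 29, -20, -3, 25] -> [-6, -27, 44, 19, 29, -20, -3, 25] -> [-6, -27, -20] -> -6
  [-6, -9, 29, 22, -7, -22, -15, -15] -> [6, 9, -29, -22, 7, 22, 15, 15] -> [6, 9, -29, -22, 7, 22, 15] -> [-29, -22] -> -22
  [-20, -45, 42, 23, 0, -13, 15] -> [20, 45, -42, -23, 0, 13, -15] -> [20, 45, -42, -23, 0, 13, -15] -> [-42, -23, -15] -> -15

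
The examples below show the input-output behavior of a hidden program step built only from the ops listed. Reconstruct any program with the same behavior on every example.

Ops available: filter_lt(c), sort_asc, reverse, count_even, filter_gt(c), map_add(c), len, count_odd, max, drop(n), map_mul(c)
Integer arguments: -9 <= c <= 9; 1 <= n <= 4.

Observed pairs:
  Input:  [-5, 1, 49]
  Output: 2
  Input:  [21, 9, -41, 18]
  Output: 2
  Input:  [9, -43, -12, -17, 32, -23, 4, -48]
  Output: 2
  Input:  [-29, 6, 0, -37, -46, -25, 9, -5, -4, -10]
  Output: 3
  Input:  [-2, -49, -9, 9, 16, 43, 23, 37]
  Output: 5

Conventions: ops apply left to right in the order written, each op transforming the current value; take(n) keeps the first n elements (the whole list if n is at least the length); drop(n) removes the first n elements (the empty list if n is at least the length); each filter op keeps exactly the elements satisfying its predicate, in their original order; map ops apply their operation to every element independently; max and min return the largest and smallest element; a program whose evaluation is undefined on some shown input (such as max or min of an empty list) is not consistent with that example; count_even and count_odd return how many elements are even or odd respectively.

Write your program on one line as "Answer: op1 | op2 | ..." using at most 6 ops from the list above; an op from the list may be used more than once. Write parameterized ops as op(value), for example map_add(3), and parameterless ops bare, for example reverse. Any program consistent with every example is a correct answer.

map_mul(-6) | map_add(-1) | drop(1) | filter_lt(6) | len

Check, running the answer program on each example:
  [-5, 1, 49] -> [30, -6, -294] -> [29, -7, -295] -> [-7, -295] -> [-7, -295] -> 2
  [21, 9, -41, 18] -> [-126, -54, 246, -108] -> [-127, -55, 245, -109] -> [-55, 245, -109] -> [-55, -109] -> 2
  [9, -43, -12, -17, 32, -23, 4, -48] -> [-54, 258, 72, 102, -192, 138, -24, 288] -> [-55, 257, 71, 101, -193, 137, -25, 287] -> [257, 71, 101, -193, 137, -25, 287] -> [-193, -25] -> 2
  [-29, 6, 0, -37, -46, -25, 9, -5, -4, -10] -> [174, -36, 0, 222, 276, 150, -54, 30, 24, 60] -> [173, -37, -1, 221, 275, 149, -55, 29, 23, 59] -> [-37, -1, 221, 275, 149, -55, 29, 23, 59] -> [-37, -1, -55] -> 3
  [-2, -49, -9, 9, 16, 43, 23, 37] -> [12, 294, 54, -54, -96, -258, -138, -222] -> [11, 293, 53, -55, -97, -259, -139, -223] -> [293, 53, -55, -97, -259, -139, -223] -> [-55, -97, -259, -139, -223] -> 5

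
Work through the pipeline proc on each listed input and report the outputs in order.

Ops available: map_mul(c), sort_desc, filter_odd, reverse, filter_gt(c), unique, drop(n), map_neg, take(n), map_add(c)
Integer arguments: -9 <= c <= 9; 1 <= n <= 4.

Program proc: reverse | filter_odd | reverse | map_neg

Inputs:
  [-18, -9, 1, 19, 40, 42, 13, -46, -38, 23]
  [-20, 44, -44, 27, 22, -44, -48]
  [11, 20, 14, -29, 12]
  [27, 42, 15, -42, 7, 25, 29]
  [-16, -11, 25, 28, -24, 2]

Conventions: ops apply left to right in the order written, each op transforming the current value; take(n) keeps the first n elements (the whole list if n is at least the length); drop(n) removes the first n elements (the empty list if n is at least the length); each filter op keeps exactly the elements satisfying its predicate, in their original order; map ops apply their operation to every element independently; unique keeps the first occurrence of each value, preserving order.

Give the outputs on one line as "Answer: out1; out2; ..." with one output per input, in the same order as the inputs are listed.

Execution, op by op:
  [-18, -9, 1, 19, 40, 42, 13, -46, -38, 23] -> [23, -38, -46, 13, 42, 40, 19, 1, -9, -18] -> [23, 13, 19, 1, -9] -> [-9, 1, 19, 13, 23] -> [9, -1, -19, -13, -23]
  [-20, 44, -44, 27, 22, -44, -48] -> [-48, -44, 22, 27, -44, 44, -20] -> [27] -> [27] -> [-27]
  [11, 20, 14, -29, 12] -> [12, -29, 14, 20, 11] -> [-29, 11] -> [11, -29] -> [-11, 29]
  [27, 42, 15, -42, 7, 25, 29] -> [29, 25, 7, -42, 15, 42, 27] -> [29, 25, 7, 15, 27] -> [27, 15, 7, 25, 29] -> [-27, -15, -7, -25, -29]
  [-16, -11, 25, 28, -24, 2] -> [2, -24, 28, 25, -11, -16] -> [25, -11] -> [-11, 25] -> [11, -25]

[9, -1, -19, -13, -23]; [-27]; [-11, 29]; [-27, -15, -7, -25, -29]; [11, -25]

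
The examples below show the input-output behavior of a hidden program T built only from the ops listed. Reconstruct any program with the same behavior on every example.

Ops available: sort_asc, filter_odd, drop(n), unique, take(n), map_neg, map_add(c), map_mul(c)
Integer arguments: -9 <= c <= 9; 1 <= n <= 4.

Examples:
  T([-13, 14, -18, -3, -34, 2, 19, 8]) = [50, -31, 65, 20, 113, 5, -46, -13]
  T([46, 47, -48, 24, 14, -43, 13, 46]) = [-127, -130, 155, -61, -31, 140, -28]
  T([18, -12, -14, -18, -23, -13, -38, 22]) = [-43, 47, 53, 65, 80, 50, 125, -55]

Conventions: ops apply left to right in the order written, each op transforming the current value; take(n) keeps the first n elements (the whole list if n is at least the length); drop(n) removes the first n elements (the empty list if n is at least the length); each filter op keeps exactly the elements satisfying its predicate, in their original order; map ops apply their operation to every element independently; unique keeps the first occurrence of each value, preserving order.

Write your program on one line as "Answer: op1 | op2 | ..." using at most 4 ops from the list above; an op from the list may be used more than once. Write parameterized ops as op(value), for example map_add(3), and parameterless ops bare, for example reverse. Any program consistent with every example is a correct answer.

unique | map_mul(-3) | map_add(2) | map_add(9)

Check, running the answer program on each example:
  [-13, 14, -18, -3, -34, 2, 19, 8] -> [-13, 14, -18, -3, -34, 2, 19, 8] -> [39, -42, 54, 9, 102, -6, -57, -24] -> [41, -40, 56, 11, 104, -4, -55, -22] -> [50, -31, 65, 20, 113, 5, -46, -13]
  [46, 47, -48, 24, 14, -43, 13, 46] -> [46, 47, -48, 24, 14, -43, 13] -> [-138, -141, 144, -72, -42, 129, -39] -> [-136, -139, 146, -70, -40, 131, -37] -> [-127, -130, 155, -61, -31, 140, -28]
  [18, -12, -14, -18, -23, -13, -38, 22] -> [18, -12, -14, -18, -23, -13, -38, 22] -> [-54, 36, 42, 54, 69, 39, 114, -66] -> [-52, 38, 44, 56, 71, 41, 116, -64] -> [-43, 47, 53, 65, 80, 50, 125, -55]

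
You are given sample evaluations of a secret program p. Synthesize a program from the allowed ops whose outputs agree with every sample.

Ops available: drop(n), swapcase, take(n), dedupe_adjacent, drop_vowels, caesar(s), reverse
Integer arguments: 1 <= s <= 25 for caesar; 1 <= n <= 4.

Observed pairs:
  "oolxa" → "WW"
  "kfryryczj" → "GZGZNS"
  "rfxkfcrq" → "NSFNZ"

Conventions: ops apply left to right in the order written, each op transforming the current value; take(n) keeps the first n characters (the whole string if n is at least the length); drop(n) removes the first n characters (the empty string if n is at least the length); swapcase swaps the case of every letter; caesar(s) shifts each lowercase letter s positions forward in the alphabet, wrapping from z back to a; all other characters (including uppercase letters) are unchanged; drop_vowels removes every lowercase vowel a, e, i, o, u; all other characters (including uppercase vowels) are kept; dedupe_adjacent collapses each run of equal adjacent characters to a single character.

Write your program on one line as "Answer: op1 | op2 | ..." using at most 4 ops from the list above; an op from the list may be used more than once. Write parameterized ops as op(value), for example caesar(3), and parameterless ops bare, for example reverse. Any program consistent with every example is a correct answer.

reverse | caesar(8) | drop(3) | swapcase

Check, running the answer program on each example:
  "oolxa" -> "axloo" -> "iftww" -> "ww" -> "WW"
  "kfryryczj" -> "jzcyryrfk" -> "rhkgzgzns" -> "gzgzns" -> "GZGZNS"
  "rfxkfcrq" -> "qrcfkxfr" -> "yzknsfnz" -> "nsfnz" -> "NSFNZ"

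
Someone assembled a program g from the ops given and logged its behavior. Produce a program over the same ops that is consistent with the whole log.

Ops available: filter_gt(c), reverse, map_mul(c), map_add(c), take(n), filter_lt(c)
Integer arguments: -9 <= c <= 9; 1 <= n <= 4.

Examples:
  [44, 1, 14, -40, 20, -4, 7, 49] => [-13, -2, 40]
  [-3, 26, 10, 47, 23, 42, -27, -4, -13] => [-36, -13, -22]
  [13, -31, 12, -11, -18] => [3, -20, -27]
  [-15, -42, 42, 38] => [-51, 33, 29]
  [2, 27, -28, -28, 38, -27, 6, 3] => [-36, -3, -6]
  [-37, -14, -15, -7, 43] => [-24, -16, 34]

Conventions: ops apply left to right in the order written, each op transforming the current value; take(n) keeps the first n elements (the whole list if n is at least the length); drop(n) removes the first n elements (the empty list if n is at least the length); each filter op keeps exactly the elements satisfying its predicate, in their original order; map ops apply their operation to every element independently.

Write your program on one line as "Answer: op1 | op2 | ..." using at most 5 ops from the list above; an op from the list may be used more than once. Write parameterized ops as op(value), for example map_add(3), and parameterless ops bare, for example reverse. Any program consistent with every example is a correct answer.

map_add(-5) | reverse | take(3) | reverse | map_add(-4)

Check, running the answer program on each example:
  [44, 1, 14, -40, 20, -4, 7, 49] -> [39, -4, 9, -45, 15, -9, 2, 44] -> [44, 2, -9, 15, -45, 9, -4, 39] -> [44, 2, -9] -> [-9, 2, 44] -> [-13, -2, 40]
  [-3, 26, 10, 47, 23, 42, -27, -4, -13] -> [-8, 21, 5, 42, 18, 37, -32, -9, -18] -> [-18, -9, -32, 37, 18, 42, 5, 21, -8] -> [-18, -9, -32] -> [-32, -9, -18] -> [-36, -13, -22]
  [13, -31, 12, -11, -18] -> [8, -36, 7, -16, -23] -> [-23, -16, 7, -36, 8] -> [-23, -16, 7] -> [7, -16, -23] -> [3, -20, -27]
  [-15, -42, 42, 38] -> [-20, -47, 37, 33] -> [33, 37, -47, -20] -> [33, 37, -47] -> [-47, 37, 33] -> [-51, 33, 29]
  [2, 27, -28, -28, 38, -27, 6, 3] -> [-3, 22, -33, -33, 33, -32, 1, -2] -> [-2, 1, -32, 33, -33, -33, 22, -3] -> [-2, 1, -32] -> [-32, 1, -2] -> [-36, -3, -6]
  [-37, -14, -15, -7, 43] -> [-42, -19, -20, -12, 38] -> [38, -12, -20, -19, -42] -> [38, -12, -20] -> [-20, -12, 38] -> [-24, -16, 34]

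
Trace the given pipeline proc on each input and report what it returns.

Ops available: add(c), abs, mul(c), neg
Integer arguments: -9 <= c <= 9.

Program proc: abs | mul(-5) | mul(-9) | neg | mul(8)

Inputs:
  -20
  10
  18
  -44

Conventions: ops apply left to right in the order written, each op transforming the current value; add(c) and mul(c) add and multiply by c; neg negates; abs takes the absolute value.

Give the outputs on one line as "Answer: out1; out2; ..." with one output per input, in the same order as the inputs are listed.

Execution, op by op:
  -20 -> 20 -> -100 -> 900 -> -900 -> -7200
  10 -> 10 -> -50 -> 450 -> -450 -> -3600
  18 -> 18 -> -90 -> 810 -> -810 -> -6480
  -44 -> 44 -> -220 -> 1980 -> -1980 -> -15840

-7200; -3600; -6480; -15840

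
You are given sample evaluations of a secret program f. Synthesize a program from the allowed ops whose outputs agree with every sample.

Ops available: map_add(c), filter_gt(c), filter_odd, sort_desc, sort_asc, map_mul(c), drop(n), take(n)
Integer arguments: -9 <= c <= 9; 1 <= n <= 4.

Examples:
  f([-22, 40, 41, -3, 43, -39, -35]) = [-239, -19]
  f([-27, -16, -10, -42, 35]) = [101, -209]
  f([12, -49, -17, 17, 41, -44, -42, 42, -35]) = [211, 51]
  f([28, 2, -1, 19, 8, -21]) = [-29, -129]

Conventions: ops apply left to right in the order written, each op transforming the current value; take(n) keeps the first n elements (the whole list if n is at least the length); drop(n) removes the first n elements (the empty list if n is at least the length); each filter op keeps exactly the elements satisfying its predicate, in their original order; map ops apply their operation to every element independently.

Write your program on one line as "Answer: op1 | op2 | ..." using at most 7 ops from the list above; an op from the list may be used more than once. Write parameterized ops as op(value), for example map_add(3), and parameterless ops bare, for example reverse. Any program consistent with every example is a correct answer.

map_add(8) | map_mul(-5) | map_add(6) | filter_odd | take(3) | take(2)

Check, running the answer program on each example:
  [-22, 40, 41, -3, 43, -39, -35] -> [-14, 48, 49, 5, 51, -31, -27] -> [70, -240, -245, -25, -255, 155, 135] -> [76, -234, -239, -19, -249, 161, 141] -> [-239, -19, -249, 161, 141] -> [-239, -19, -249] -> [-239, -19]
  [-27, -16, -10, -42, 35] -> [-19, -8, -2, -34, 43] -> [95, 40, 10, 170, -215] -> [101, 46, 16, 176, -209] -> [101, -209] -> [101, -209] -> [101, -209]
  [12, -49, -17, 17, 41, -44, -42, 42, -35] -> [20, -41, -9, 25, 49, -36, -34, 50, -27] -> [-100, 205, 45, -125, -245, 180, 170, -250, 135] -> [-94, 211, 51, -119, -239, 186, 176, -244, 141] -> [211, 51, -119, -239, 141] -> [211, 51, -119] -> [211, 51]
  [28, 2, -1, 19, 8, -21] -> [36, 10, 7, 27, 16, -13] -> [-180, -50, -35, -135, -80, 65] -> [-174, -44, -29, -129, -74, 71] -> [-29, -129, 71] -> [-29, -129, 71] -> [-29, -129]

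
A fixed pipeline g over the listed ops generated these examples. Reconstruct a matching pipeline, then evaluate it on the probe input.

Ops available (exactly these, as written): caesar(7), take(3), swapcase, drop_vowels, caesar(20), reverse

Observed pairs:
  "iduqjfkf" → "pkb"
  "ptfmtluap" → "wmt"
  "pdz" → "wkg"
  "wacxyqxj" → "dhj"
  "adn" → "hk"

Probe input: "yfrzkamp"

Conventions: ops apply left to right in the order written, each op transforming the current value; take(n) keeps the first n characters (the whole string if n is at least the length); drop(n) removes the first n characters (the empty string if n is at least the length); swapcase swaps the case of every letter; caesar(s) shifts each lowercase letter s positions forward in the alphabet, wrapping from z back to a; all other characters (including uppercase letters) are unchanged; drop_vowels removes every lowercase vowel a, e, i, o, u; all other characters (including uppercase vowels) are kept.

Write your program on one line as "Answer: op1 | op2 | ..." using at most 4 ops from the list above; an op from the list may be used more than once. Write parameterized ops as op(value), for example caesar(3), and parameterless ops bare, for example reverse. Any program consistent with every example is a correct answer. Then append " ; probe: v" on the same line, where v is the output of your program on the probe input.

caesar(7) | drop_vowels | take(3) ; probe: "fmy"

Check, running the answer program on each example:
  "iduqjfkf" -> "pkbxqmrm" -> "pkbxqmrm" -> "pkb"
  "ptfmtluap" -> "wamtasbhw" -> "wmtsbhw" -> "wmt"
  "pdz" -> "wkg" -> "wkg" -> "wkg"
  "wacxyqxj" -> "dhjefxeq" -> "dhjfxq" -> "dhj"
  "adn" -> "hku" -> "hk" -> "hk"
  probe: "yfrzkamp" -> "fmygrhtw" -> "fmygrhtw" -> "fmy"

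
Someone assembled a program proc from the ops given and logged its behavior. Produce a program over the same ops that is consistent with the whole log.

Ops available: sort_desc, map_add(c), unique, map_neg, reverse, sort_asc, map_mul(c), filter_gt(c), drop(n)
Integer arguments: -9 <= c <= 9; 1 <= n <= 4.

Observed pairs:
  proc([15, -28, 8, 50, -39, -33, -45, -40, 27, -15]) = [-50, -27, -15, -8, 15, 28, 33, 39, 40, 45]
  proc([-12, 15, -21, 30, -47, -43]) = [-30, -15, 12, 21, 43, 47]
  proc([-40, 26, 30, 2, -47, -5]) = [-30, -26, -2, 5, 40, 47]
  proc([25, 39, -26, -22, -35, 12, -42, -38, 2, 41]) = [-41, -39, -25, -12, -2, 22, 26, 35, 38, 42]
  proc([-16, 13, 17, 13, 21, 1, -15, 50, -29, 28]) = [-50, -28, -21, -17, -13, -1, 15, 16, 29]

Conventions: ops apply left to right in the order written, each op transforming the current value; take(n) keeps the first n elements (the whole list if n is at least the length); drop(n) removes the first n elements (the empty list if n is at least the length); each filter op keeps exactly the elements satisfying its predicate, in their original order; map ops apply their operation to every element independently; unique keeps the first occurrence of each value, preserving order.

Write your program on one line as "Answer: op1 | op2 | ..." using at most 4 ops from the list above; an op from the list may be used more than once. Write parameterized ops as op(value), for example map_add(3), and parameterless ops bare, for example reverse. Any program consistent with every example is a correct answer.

unique | sort_asc | sort_desc | map_neg

Check, running the answer program on each example:
  [15, -28, 8, 50, -39, -33, -45, -40, 27, -15] -> [15, -28, 8, 50, -39, -33, -45, -40, 27, -15] -> [-45, -40, -39, -33, -28, -15, 8, 15, 27, 50] -> [50, 27, 15, 8, -15, -28, -33, -39, -40, -45] -> [-50, -27, -15, -8, 15, 28, 33, 39, 40, 45]
  [-12, 15, -21, 30, -47, -43] -> [-12, 15, -21, 30, -47, -43] -> [-47, -43, -21, -12, 15, 30] -> [30, 15, -12, -21, -43, -47] -> [-30, -15, 12, 21, 43, 47]
  [-40, 26, 30, 2, -47, -5] -> [-40, 26, 30, 2, -47, -5] -> [-47, -40, -5, 2, 26, 30] -> [30, 26, 2, -5, -40, -47] -> [-30, -26, -2, 5, 40, 47]
  [25, 39, -26, -22, -35, 12, -42, -38, 2, 41] -> [25, 39, -26, -22, -35, 12, -42, -38, 2, 41] -> [-42, -38, -35, -26, -22, 2, 12, 25, 39, 41] -> [41, 39, 25, 12, 2, -22, -26, -35, -38, -42] -> [-41, -39, -25, -12, -2, 22, 26, 35, 38, 42]
  [-16, 13, 17, 13, 21, 1, -15, 50, -29, 28] -> [-16, 13, 17, 21, 1, -15, 50, -29, 28] -> [-29, -16, -15, 1, 13, 17, 21, 28, 50] -> [50, 28, 21, 17, 13, 1, -15, -16, -29] -> [-50, -28, -21, -17, -13, -1, 15, 16, 29]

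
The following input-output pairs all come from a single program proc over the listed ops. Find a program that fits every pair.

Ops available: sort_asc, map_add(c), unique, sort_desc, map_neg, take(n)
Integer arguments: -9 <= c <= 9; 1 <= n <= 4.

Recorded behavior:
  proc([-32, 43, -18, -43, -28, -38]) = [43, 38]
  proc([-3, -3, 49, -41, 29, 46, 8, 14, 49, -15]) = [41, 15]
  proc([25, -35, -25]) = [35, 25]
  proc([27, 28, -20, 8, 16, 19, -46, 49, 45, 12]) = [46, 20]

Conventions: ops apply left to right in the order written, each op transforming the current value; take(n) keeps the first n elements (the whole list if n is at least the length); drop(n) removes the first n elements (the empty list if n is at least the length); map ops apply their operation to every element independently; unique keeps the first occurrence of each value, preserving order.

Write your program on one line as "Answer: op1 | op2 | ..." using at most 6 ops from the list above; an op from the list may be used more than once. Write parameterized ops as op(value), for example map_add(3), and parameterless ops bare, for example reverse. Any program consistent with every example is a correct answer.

map_neg | sort_desc | take(4) | unique | take(2)

Check, running the answer program on each example:
  [-32, 43, -18, -43, -28, -38] -> [32, -43, 18, 43, 28, 38] -> [43, 38, 32, 28, 18, -43] -> [43, 38, 32, 28] -> [43, 38, 32, 28] -> [43, 38]
  [-3, -3, 49, -41, 29, 46, 8, 14, 49, -15] -> [3, 3, -49, 41, -29, -46, -8, -14, -49, 15] -> [41, 15, 3, 3, -8, -14, -29, -46, -49, -49] -> [41, 15, 3, 3] -> [41, 15, 3] -> [41, 15]
  [25, -35, -25] -> [-25, 35, 25] -> [35, 25, -25] -> [35, 25, -25] -> [35, 25, -25] -> [35, 25]
  [27, 28, -20, 8, 16, 19, -46, 49, 45, 12] -> [-27, -28, 20, -8, -16, -19, 46, -49, -45, -12] -> [46, 20, -8, -12, -16, -19, -27, -28, -45, -49] -> [46, 20, -8, -12] -> [46, 20, -8, -12] -> [46, 20]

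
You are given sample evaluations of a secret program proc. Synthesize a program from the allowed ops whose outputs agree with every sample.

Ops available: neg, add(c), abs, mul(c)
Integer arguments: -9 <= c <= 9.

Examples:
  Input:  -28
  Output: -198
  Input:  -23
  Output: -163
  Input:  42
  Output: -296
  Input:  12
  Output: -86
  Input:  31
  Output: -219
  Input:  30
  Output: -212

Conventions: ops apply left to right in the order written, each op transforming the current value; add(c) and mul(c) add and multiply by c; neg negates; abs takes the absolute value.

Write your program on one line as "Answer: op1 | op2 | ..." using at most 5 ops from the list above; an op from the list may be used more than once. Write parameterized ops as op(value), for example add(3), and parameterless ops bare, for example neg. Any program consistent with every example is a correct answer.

mul(-7) | abs | add(2) | neg

Check, running the answer program on each example:
  -28 -> 196 -> 196 -> 198 -> -198
  -23 -> 161 -> 161 -> 163 -> -163
  42 -> -294 -> 294 -> 296 -> -296
  12 -> -84 -> 84 -> 86 -> -86
  31 -> -217 -> 217 -> 219 -> -219
  30 -> -210 -> 210 -> 212 -> -212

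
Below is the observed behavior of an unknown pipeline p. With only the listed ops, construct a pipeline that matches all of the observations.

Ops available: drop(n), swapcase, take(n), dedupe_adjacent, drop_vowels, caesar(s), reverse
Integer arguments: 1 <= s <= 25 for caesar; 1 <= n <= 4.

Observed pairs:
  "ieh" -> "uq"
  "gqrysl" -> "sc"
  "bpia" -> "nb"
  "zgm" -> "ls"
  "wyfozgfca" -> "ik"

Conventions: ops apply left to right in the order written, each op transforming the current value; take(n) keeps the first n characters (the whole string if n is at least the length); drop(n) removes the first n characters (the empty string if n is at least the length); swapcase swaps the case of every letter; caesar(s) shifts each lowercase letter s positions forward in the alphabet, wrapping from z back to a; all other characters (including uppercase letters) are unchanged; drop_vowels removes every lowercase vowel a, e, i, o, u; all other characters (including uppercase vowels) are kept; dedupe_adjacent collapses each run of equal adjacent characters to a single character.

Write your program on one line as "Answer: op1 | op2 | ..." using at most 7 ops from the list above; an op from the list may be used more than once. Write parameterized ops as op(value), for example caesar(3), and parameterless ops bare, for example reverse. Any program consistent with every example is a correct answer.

reverse | drop(1) | reverse | take(2) | caesar(19) | caesar(19)

Check, running the answer program on each example:
  "ieh" -> "hei" -> "ei" -> "ie" -> "ie" -> "bx" -> "uq"
  "gqrysl" -> "lsyrqg" -> "syrqg" -> "gqrys" -> "gq" -> "zj" -> "sc"
  "bpia" -> "aipb" -> "ipb" -> "bpi" -> "bp" -> "ui" -> "nb"
  "zgm" -> "mgz" -> "gz" -> "zg" -> "zg" -> "sz" -> "ls"
  "wyfozgfca" -> "acfgzofyw" -> "cfgzofyw" -> "wyfozgfc" -> "wy" -> "pr" -> "ik"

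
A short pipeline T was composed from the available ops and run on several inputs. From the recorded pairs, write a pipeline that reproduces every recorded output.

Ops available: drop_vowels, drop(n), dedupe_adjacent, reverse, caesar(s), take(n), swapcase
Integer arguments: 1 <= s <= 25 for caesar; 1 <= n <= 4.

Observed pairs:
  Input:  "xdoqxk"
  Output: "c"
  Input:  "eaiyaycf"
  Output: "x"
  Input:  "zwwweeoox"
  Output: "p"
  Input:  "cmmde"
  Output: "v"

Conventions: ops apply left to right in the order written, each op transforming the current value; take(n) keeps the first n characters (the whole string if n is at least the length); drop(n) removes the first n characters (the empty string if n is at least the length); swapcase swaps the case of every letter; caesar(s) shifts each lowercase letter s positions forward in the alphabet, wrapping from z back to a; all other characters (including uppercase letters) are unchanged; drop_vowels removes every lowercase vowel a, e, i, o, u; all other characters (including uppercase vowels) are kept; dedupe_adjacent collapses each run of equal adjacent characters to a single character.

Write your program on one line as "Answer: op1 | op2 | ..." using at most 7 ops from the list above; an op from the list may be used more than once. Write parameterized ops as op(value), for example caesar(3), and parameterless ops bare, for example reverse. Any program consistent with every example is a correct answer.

drop_vowels | caesar(6) | dedupe_adjacent | caesar(12) | reverse | take(1)

Check, running the answer program on each example:
  "xdoqxk" -> "xdqxk" -> "djwdq" -> "djwdq" -> "pvipc" -> "cpivp" -> "c"
  "eaiyaycf" -> "yycf" -> "eeil" -> "eil" -> "qux" -> "xuq" -> "x"
  "zwwweeoox" -> "zwwwx" -> "fcccd" -> "fcd" -> "rop" -> "por" -> "p"
  "cmmde" -> "cmmd" -> "issj" -> "isj" -> "uev" -> "veu" -> "v"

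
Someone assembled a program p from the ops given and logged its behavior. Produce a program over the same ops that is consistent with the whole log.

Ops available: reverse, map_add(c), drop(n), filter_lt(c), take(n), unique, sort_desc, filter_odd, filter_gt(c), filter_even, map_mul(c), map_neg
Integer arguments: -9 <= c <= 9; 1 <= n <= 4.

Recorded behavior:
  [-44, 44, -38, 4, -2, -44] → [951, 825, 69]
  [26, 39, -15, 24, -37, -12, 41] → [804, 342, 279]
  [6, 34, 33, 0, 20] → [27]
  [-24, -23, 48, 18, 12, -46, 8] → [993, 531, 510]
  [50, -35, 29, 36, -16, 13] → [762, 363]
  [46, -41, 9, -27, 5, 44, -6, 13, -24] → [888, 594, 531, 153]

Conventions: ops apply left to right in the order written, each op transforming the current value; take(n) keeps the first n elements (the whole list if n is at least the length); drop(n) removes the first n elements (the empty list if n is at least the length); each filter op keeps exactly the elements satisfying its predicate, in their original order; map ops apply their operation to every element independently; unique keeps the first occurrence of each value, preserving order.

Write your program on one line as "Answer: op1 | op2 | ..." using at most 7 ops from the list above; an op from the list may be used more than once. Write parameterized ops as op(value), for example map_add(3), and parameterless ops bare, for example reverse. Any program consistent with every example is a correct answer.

map_mul(-7) | map_add(9) | map_mul(3) | filter_gt(-1) | sort_desc | unique

Check, running the answer program on each example:
  [-44, 44, -38, 4, -2, -44] -> [308, -308, 266, -28, 14, 308] -> [317, -299, 275, -19, 23, 317] -> [951, -897, 825, -57, 69, 951] -> [951, 825, 69, 951] -> [951, 951, 825, 69] -> [951, 825, 69]
  [26, 39, -15, 24, -37, -12, 41] -> [-182, -273, 105, -168, 259, 84, -287] -> [-173, -264, 114, -159, 268, 93, -278] -> [-519, -792, 342, -477, 804, 279, -834] -> [342, 804, 279] -> [804, 342, 279] -> [804, 342, 279]
  [6, 34, 33, 0, 20] -> [-42, -238, -231, 0, -140] -> [-33, -229, -222, 9, -131] -> [-99, -687, -666, 27, -393] -> [27] -> [27] -> [27]
  [-24, -23, 48, 18, 12, -46, 8] -> [168, 161, -336, -126, -84, 322, -56] -> [177, 170, -327, -117, -75, 331, -47] -> [531, 510, -981, -351, -225, 993, -141] -> [531, 510, 993] -> [993, 531, 510] -> [993, 531, 510]
  [50, -35, 29, 36, -16, 13] -> [-350, 245, -203, -252, 112, -91] -> [-341, 254, -194, -243, 121, -82] -> [-1023, 762, -582, -729, 363, -246] -> [762, 363] -> [762, 363] -> [762, 363]
  [46, -41, 9, -27, 5, 44, -6, 13, -24] -> [-322, 287, -63, 189, -35, -308, 42, -91, 168] -> [-313, 296, -54, 198, -26, -299, 51, -82, 177] -> [-939, 888, -162, 594, -78, -897, 153, -246, 531] -> [888, 594, 153, 531] -> [888, 594, 531, 153] -> [888, 594, 531, 153]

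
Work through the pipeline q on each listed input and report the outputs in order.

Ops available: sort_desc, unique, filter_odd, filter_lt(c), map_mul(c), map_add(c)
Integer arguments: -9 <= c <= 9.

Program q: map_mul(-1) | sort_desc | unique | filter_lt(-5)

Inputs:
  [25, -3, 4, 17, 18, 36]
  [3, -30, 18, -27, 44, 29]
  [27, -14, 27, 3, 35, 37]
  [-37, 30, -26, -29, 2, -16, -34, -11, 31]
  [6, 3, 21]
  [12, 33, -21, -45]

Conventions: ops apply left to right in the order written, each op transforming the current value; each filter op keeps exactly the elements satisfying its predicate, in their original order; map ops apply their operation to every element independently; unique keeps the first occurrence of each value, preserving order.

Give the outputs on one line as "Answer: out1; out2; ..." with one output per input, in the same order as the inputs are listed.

Execution, op by op:
  [25, -3, 4, 17, 18, 36] -> [-25, 3, -4, -17, -18, -36] -> [3, -4, -17, -18, -25, -36] -> [3, -4, -17, -18, -25, -36] -> [-17, -18, -25, -36]
  [3, -30, 18, -27, 44, 29] -> [-3, 30, -18, 27, -44, -29] -> [30, 27, -3, -18, -29, -44] -> [30, 27, -3, -18, -29, -44] -> [-18, -29, -44]
  [27, -14, 27, 3, 35, 37] -> [-27, 14, -27, -3, -35, -37] -> [14, -3, -27, -27, -35, -37] -> [14, -3, -27, -35, -37] -> [-27, -35, -37]
  [-37, 30, -26, -29, 2, -16, -34, -11, 31] -> [37, -30, 26, 29, -2, 16, 34, 11, -31] -> [37, 34, 29, 26, 16, 11, -2, -30, -31] -> [37, 34, 29, 26, 16, 11, -2, -30, -31] -> [-30, -31]
  [6, 3, 21] -> [-6, -3, -21] -> [-3, -6, -21] -> [-3, -6, -21] -> [-6, -21]
  [12, 33, -21, -45] -> [-12, -33, 21, 45] -> [45, 21, -12, -33] -> [45, 21, -12, -33] -> [-12, -33]

[-17, -18, -25, -36]; [-18, -29, -44]; [-27, -35, -37]; [-30, -31]; [-6, -21]; [-12, -33]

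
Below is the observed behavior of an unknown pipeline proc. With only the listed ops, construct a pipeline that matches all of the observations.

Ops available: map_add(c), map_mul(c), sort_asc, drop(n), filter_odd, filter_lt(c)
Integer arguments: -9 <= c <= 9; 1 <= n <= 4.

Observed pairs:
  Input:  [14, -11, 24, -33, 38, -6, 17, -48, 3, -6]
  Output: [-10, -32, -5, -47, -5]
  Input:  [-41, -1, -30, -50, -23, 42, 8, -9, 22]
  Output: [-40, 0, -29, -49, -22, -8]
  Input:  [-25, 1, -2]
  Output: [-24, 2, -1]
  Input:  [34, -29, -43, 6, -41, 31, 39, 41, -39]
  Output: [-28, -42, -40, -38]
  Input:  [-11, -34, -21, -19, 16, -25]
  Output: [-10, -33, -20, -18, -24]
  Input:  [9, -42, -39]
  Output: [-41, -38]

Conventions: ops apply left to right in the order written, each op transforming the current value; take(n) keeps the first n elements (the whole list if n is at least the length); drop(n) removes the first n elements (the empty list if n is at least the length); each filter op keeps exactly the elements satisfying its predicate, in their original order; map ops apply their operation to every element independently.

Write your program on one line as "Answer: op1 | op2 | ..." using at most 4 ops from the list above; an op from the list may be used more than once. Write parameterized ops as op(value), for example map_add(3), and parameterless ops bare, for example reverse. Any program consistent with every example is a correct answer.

filter_lt(7) | map_add(1) | filter_lt(4)

Check, running the answer program on each example:
  [14, -11, 24, -33, 38, -6, 17, -48, 3, -6] -> [-11, -33, -6, -48, 3, -6] -> [-10, -32, -5, -47, 4, -5] -> [-10, -32, -5, -47, -5]
  [-41, -1, -30, -50, -23, 42, 8, -9, 22] -> [-41, -1, -30, -50, -23, -9] -> [-40, 0, -29, -49, -22, -8] -> [-40, 0, -29, -49, -22, -8]
  [-25, 1, -2] -> [-25, 1, -2] -> [-24, 2, -1] -> [-24, 2, -1]
  [34, -29, -43, 6, -41, 31, 39, 41, -39] -> [-29, -43, 6, -41, -39] -> [-28, -42, 7, -40, -38] -> [-28, -42, -40, -38]
  [-11, -34, -21, -19, 16, -25] -> [-11, -34, -21, -19, -25] -> [-10, -33, -20, -18, -24] -> [-10, -33, -20, -18, -24]
  [9, -42, -39] -> [-42, -39] -> [-41, -38] -> [-41, -38]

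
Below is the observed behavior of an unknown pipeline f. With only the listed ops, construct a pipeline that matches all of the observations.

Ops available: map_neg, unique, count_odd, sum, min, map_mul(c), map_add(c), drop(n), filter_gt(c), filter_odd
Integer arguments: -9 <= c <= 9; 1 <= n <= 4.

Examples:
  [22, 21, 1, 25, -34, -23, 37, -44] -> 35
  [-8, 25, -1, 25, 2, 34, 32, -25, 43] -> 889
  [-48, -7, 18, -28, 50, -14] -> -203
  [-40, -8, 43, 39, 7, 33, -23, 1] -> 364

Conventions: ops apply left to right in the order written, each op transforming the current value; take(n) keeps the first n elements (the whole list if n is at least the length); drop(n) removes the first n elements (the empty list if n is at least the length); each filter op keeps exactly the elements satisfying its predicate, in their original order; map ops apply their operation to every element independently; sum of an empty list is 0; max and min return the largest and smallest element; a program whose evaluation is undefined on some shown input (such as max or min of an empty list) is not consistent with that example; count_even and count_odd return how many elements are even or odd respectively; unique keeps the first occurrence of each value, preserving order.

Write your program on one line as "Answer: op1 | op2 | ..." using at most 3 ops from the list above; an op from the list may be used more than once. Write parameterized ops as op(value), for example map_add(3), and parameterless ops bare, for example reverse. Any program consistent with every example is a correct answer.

map_mul(7) | sum

Check, running the answer program on each example:
  [22, 21, 1, 25, -34, -23, 37, -44] -> [154, 147, 7, 175, -238, -161, 259, -308] -> 35
  [-8, 25, -1, 25, 2, 34, 32, -25, 43] -> [-56, 175, -7, 175, 14, 238, 224, -175, 301] -> 889
  [-48, -7, 18, -28, 50, -14] -> [-336, -49, 126, -196, 350, -98] -> -203
  [-40, -8, 43, 39, 7, 33, -23, 1] -> [-280, -56, 301, 273, 49, 231, -161, 7] -> 364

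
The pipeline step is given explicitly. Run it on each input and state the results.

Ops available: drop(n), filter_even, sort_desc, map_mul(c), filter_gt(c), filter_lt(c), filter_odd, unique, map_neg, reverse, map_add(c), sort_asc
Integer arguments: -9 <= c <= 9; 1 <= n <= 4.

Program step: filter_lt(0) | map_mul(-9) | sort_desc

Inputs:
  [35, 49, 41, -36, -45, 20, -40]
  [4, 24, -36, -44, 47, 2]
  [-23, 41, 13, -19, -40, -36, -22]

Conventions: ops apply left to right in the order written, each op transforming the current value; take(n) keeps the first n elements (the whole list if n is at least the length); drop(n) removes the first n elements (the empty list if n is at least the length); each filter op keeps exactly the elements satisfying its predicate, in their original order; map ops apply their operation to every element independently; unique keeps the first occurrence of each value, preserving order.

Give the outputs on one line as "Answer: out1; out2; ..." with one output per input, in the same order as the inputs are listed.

Execution, op by op:
  [35, 49, 41, -36, -45, 20, -40] -> [-36, -45, -40] -> [324, 405, 360] -> [405, 360, 324]
  [4, 24, -36, -44, 47, 2] -> [-36, -44] -> [324, 396] -> [396, 324]
  [-23, 41, 13, -19, -40, -36, -22] -> [-23, -19, -40, -36, -22] -> [207, 171, 360, 324, 198] -> [360, 324, 207, 198, 171]

[405, 360, 324]; [396, 324]; [360, 324, 207, 198, 171]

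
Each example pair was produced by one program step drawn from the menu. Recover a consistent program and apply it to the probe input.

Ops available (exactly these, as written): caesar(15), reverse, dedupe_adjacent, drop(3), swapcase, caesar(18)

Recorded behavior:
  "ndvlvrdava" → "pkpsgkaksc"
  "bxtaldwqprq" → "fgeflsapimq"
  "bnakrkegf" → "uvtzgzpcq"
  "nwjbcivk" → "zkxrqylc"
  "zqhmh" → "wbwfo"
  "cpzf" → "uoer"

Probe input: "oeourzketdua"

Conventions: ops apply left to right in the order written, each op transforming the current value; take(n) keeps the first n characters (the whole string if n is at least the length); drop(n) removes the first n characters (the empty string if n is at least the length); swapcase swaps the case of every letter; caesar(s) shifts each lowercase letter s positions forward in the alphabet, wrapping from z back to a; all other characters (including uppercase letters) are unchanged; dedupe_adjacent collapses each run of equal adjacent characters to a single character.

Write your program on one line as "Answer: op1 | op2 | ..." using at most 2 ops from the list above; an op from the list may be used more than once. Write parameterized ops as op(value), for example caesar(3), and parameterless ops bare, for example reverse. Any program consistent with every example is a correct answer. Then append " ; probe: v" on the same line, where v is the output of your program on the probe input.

reverse | caesar(15) ; probe: "pjsitzogjdtd"

Check, running the answer program on each example:
  "ndvlvrdava" -> "avadrvlvdn" -> "pkpsgkaksc"
  "bxtaldwqprq" -> "qrpqwdlatxb" -> "fgeflsapimq"
  "bnakrkegf" -> "fgekrkanb" -> "uvtzgzpcq"
  "nwjbcivk" -> "kvicbjwn" -> "zkxrqylc"
  "zqhmh" -> "hmhqz" -> "wbwfo"
  "cpzf" -> "fzpc" -> "uoer"
  probe: "oeourzketdua" -> "audtekzruoeo" -> "pjsitzogjdtd"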